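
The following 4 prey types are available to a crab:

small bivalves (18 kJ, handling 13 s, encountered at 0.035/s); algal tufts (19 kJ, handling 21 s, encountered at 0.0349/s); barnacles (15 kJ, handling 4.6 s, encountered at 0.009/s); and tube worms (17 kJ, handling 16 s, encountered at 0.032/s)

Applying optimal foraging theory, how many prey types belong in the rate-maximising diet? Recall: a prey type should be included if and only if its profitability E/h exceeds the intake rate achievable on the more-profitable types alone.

4

E/h in descending order: barnacles 3.26, small bivalves 1.38, tube worms 1.06, algal tufts 0.905 kJ/s. The optimal diet is the largest prefix of this list for which every included type satisfies E_i/h_i > R on the types above it.
Rate on top 1: 0.1296. small bivalves: 1.38 > 0.1296 → include.
Rate on top 2: 0.5112. tube worms: 1.06 > 0.5112 → include.
Rate on top 3: 0.6518. algal tufts: 0.905 > 0.6518 → include.
Optimal diet: barnacles, small bivalves, tube worms, algal tufts — 4 of 4 types.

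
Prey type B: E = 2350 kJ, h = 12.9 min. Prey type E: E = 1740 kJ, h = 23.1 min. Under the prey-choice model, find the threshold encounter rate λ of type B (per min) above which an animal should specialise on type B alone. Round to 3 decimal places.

0.055 per min

At the threshold, the rate on type B alone equals the profitability of type E: λ·2350/(1 + λ·12.9) = 1740/23.1 = 75.32.
Rearranging, λ(2350 − 75.32×12.9) = 75.32, so λ = 75.32/1378 = 0.05465 per min.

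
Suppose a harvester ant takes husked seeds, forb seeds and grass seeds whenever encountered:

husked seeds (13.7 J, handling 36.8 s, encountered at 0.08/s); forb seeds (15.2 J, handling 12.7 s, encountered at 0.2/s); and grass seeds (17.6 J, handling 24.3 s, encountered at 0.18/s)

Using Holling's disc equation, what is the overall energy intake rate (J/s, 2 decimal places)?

R = Σλ_iE_i / (1 + Σλ_ih_i)
Numerator: 0.08×13.7 + 0.2×15.2 + 0.18×17.6 = 7.304
Denominator: 1 + 0.08×36.8 + 0.2×12.7 + 0.18×24.3 = 10.86
R = 7.304/10.86 = 0.6727 J/s

0.67 J/s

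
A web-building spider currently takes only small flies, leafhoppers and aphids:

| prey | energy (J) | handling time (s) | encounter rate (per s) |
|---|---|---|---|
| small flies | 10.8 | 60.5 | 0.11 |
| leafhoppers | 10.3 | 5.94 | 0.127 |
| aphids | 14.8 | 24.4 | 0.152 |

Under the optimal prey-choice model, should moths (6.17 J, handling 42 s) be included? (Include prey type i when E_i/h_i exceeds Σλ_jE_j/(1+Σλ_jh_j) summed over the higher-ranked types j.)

On small flies, leafhoppers and aphids alone, R = ΣλE/(1+Σλh) = 4.746/12.12 = 0.3916 J/s.
Profitability of moths: 6.17/42 = 0.1469 J/s.
Since 0.1469 < R, time spent handling moths is better spent searching.

No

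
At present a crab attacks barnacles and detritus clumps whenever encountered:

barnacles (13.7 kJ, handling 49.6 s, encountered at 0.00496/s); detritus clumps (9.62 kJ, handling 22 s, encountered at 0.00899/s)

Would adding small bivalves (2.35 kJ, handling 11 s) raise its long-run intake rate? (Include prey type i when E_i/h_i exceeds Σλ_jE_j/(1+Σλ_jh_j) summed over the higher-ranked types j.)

Yes

On barnacles and detritus clumps alone, R = ΣλE/(1+Σλh) = 0.1544/1.444 = 0.107 kJ/s.
small bivalves: E/h = 2.35/11 = 0.2136 kJ/s.
0.2136 > 0.107, so adding small bivalves raises the average — include it.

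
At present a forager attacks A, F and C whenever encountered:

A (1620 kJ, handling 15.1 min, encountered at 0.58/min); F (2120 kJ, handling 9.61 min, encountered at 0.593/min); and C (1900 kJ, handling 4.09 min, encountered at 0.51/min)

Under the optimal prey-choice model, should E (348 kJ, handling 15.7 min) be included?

On A, F and C alone, R = ΣλE/(1+Σλh) = 3166/17.54 = 180.5 kJ/min.
Profitability of E: 348/15.7 = 22.17 kJ/min.
Since 22.17 < R, time spent handling E is better spent searching.

No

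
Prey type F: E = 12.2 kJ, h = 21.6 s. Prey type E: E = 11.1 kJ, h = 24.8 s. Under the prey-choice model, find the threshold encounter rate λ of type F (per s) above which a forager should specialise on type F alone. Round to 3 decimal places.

0.177 per s

At the threshold, the rate on type F alone equals the profitability of type E: λ·12.2/(1 + λ·21.6) = 11.1/24.8 = 0.4476.
Rearranging, λ(12.2 − 0.4476×21.6) = 0.4476, so λ = 0.4476/2.532 = 0.1768 per s.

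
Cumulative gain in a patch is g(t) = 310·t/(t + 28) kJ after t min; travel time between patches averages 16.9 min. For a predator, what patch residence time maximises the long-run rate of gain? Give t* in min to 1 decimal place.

21.8 min

Optimal t* satisfies g'(t*) = g(t*)/(T + t*).
g'(t) = 310·28/(t + 28)². Setting 310·28/(t+28)² = 310t/[(t+28)(16.9+t)] gives 28(16.9+t) = t(t+28), so t² = 28×16.9 = 473.2.
t* = √473.2 = 21.75 min.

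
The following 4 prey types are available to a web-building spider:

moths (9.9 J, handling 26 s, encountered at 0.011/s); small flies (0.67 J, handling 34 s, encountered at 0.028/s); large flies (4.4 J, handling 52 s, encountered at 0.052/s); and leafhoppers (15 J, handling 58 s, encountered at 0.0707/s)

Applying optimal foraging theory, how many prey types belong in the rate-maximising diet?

Profitabilities (E/h, J/s): moths 0.381, leafhoppers 0.259, large flies 0.0846, small flies 0.0197. Add prey in this order while the next type's profitability exceeds the intake rate on those already taken.
Rate on top 1: 0.08468. leafhoppers: 0.259 > 0.08468 → include.
Rate on top 2: 0.2171. large flies: 0.0846 < 0.2171 → exclude; stop.
Optimal diet: moths, leafhoppers — 2 of 4 types.

2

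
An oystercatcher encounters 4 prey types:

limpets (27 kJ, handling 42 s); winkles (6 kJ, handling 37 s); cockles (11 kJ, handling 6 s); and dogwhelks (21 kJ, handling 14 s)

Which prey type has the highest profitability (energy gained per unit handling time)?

cockles

In descending order of E/h:
cockles: 11/6 = 1.83 kJ/s
dogwhelks: 21/14 = 1.5 kJ/s
limpets: 27/42 = 0.643 kJ/s
winkles: 6/37 = 0.162 kJ/s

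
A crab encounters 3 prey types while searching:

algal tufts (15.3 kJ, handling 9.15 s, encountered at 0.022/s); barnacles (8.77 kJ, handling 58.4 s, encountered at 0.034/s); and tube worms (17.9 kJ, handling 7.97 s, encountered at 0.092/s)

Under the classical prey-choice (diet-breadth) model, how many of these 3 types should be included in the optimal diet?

Rank by E/h (kJ/s): tube worms 2.25, algal tufts 1.67, barnacles 0.15. Include each in turn until the next type's E/h falls below the running intake rate.
Rate on top 1: 0.9501. algal tufts: 1.67 > 0.9501 → include.
Rate on top 2: 1.025. barnacles: 0.15 < 1.025 → exclude; stop.
Optimal diet: tube worms, algal tufts — 2 of 3 types.

2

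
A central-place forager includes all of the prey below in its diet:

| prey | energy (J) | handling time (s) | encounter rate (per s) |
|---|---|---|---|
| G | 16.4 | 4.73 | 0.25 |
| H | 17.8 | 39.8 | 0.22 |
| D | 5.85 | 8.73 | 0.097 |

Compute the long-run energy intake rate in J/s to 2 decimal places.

0.73 J/s

R = (0.25×16.4 + 0.22×17.8 + 0.097×5.85) / (1 + 0.25×4.73 + 0.22×39.8 + 0.097×8.73) = 8.583/11.79 = 0.7283 J/s.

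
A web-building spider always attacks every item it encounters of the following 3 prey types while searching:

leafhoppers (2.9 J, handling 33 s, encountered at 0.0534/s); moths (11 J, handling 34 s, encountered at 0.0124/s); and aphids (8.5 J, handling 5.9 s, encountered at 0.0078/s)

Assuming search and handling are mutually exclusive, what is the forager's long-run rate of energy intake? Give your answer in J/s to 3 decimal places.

0.111 J/s

R = (0.0534×2.9 + 0.0124×11 + 0.0078×8.5) / (1 + 0.0534×33 + 0.0124×34 + 0.0078×5.9) = 0.3576/3.23 = 0.1107 J/s.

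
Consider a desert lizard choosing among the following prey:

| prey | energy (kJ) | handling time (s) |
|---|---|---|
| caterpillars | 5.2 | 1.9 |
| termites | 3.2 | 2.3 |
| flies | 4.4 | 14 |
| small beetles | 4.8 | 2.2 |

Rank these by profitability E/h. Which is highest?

Profitability E/h (kJ/s): caterpillars = 5.2/1.9 = 2.74, termites = 3.2/2.3 = 1.39, flies = 4.4/14 = 0.314, small beetles = 4.8/2.2 = 2.18.
Ranked: caterpillars > small beetles > termites > flies.

caterpillars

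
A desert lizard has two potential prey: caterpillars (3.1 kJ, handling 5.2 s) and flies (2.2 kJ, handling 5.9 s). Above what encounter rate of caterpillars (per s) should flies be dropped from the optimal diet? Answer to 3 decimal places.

0.321 per s

At the threshold, the rate on caterpillars alone equals the profitability of flies: λ·3.1/(1 + λ·5.2) = 2.2/5.9 = 0.3729.
Rearranging, λ(3.1 − 0.3729×5.2) = 0.3729, so λ = 0.3729/1.161 = 0.3212 per s.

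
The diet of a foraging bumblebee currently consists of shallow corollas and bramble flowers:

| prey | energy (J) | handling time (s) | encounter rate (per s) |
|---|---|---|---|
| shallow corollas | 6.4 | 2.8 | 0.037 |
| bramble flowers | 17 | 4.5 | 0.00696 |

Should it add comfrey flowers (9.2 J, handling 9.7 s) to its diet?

Yes

Current rate: (0.037×6.4 + 0.00696×17)/(1 + 0.037×2.8 + 0.00696×4.5) = 0.3129 J/s.
Profitability of comfrey flowers: 9.2/9.7 = 0.9485 J/s.
0.9485 > 0.3129, so adding comfrey flowers raises the average — include it.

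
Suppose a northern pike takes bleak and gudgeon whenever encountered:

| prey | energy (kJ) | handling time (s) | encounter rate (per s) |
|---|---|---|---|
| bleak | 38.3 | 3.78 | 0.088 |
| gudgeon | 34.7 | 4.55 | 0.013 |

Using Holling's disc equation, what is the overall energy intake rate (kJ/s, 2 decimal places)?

R = (0.088×38.3 + 0.013×34.7) / (1 + 0.088×3.78 + 0.013×4.55) = 3.821/1.392 = 2.746 kJ/s.

2.75 kJ/s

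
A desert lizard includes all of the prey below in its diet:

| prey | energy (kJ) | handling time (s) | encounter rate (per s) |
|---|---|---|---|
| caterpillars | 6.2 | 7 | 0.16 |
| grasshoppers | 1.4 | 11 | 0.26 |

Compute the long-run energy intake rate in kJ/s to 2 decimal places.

R = Σλ_iE_i / (1 + Σλ_ih_i)
Numerator: 0.16×6.2 + 0.26×1.4 = 1.356
Denominator: 1 + 0.16×7 + 0.26×11 = 4.98
R = 1.356/4.98 = 0.2723 kJ/s

0.27 kJ/s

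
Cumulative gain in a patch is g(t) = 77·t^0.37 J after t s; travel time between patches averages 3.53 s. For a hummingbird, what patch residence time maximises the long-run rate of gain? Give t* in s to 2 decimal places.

2.07 s

Maximise g(t)/(T+t): set derivative to zero → g'(t)(T+t) = g(t).
g'(t) = 0.37·77·t^-0.63. Setting 0.37·77·t^-0.63 = 77·t^0.37/(3.53+t) gives 0.37(3.53+t) = t, so 0.63·t = 0.37×3.53.
t* = 0.37×3.53/0.63 = 2.073 s.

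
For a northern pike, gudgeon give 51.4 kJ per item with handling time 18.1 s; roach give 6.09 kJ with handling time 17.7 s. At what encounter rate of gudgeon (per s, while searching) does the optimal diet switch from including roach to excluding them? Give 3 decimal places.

0.008 per s

At the threshold, the rate on gudgeon alone equals the profitability of roach: λ·51.4/(1 + λ·18.1) = 6.09/17.7 = 0.3441.
Rearranging, λ(51.4 − 0.3441×18.1) = 0.3441, so λ = 0.3441/45.17 = 0.007617 per s.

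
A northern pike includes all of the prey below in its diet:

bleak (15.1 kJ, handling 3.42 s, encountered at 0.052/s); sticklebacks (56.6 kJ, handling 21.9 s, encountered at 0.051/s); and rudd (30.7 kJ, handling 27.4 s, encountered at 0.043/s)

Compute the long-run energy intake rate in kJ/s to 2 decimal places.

R = Σλ_iE_i / (1 + Σλ_ih_i)
Numerator: 0.052×15.1 + 0.051×56.6 + 0.043×30.7 = 4.992
Denominator: 1 + 0.052×3.42 + 0.051×21.9 + 0.043×27.4 = 3.473
R = 4.992/3.473 = 1.437 kJ/s

1.44 kJ/s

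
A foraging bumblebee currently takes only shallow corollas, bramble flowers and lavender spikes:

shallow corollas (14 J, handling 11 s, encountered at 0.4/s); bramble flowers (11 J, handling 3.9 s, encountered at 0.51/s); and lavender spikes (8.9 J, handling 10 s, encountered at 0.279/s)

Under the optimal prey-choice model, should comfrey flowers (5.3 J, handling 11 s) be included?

Intake rate on the current diet: R = (0.4×14 + 0.51×11 + 0.279×8.9) / (1 + 0.4×11 + 0.51×3.9 + 0.279×10) = 13.69/10.18 = 1.345 J/s.
comfrey flowers: E/h = 5.3/11 = 0.4818 J/s.
Since 0.4818 < R, time spent handling comfrey flowers is better spent searching.

No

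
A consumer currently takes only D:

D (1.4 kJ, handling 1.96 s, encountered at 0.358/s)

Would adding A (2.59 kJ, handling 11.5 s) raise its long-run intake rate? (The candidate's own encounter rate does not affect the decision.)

Current rate: (0.358×1.4)/(1 + 0.358×1.96) = 0.2945 kJ/s.
Profitability of A: 2.59/11.5 = 0.2252 kJ/s.
Since 0.2252 < R, time spent handling A is better spent searching.

No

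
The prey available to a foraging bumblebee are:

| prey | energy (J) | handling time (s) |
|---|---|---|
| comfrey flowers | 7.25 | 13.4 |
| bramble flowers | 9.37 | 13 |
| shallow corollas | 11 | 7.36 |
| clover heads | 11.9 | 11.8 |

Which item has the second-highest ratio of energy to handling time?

clover heads

Profitability E/h (J/s): comfrey flowers = 7.25/13.4 = 0.541, bramble flowers = 9.37/13 = 0.721, shallow corollas = 11/7.36 = 1.49, clover heads = 11.9/11.8 = 1.01.
Ranked: shallow corollas > clover heads > bramble flowers > comfrey flowers.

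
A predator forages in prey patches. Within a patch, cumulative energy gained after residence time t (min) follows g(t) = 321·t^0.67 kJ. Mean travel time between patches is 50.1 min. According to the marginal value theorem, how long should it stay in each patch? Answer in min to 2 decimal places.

101.72 min

By the marginal value theorem, leave when the instantaneous gain rate g'(t) equals the habitat-wide average g(t)/(T + t).
g'(t) = 0.67·321·t^-0.33. Setting 0.67·321·t^-0.33 = 321·t^0.67/(50.1+t) gives 0.67(50.1+t) = t, so 0.33·t = 0.67×50.1.
t* = 0.67×50.1/0.33 = 101.7 min.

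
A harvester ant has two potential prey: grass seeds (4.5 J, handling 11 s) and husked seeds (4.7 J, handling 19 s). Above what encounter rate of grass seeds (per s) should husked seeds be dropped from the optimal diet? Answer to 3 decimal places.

At the threshold, the rate on grass seeds alone equals the profitability of husked seeds: λ·4.5/(1 + λ·11) = 4.7/19 = 0.2474.
Rearranging, λ(4.5 − 0.2474×11) = 0.2474, so λ = 0.2474/1.779 = 0.1391 per s.

0.139 per s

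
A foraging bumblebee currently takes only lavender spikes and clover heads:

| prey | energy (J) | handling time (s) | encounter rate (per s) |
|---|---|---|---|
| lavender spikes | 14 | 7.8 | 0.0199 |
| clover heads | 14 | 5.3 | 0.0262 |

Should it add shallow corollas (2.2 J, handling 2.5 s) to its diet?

Current rate: (0.0199×14 + 0.0262×14)/(1 + 0.0199×7.8 + 0.0262×5.3) = 0.4987 J/s.
shallow corollas: E/h = 2.2/2.5 = 0.88 J/s.
Since 0.88 > R, including shallow corollas increases the long-run rate.

Yes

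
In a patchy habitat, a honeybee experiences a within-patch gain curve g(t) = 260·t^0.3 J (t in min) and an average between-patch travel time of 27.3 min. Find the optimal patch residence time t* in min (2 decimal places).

Optimal t* satisfies g'(t*) = g(t*)/(T + t*).
g'(t) = 0.3·260·t^-0.7. Setting 0.3·260·t^-0.7 = 260·t^0.3/(27.3+t) gives 0.3(27.3+t) = t, so 0.70·t = 0.3×27.3.
t* = 0.3×27.3/0.70 = 11.7 min.

11.70 min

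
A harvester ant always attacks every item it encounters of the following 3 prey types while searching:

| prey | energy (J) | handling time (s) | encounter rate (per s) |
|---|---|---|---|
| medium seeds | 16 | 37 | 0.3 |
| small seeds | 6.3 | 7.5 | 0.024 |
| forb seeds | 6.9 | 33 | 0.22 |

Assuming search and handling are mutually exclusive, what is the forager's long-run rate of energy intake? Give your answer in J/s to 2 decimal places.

R = Σλ_iE_i / (1 + Σλ_ih_i)
Numerator: 0.3×16 + 0.024×6.3 + 0.22×6.9 = 6.469
Denominator: 1 + 0.3×37 + 0.024×7.5 + 0.22×33 = 19.54
R = 6.469/19.54 = 0.3311 J/s

0.33 J/s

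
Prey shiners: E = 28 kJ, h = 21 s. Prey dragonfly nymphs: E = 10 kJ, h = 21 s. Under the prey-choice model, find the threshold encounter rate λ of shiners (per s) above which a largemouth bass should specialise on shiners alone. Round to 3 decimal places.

0.026 per s

At the threshold, the rate on shiners alone equals the profitability of dragonfly nymphs: λ·28/(1 + λ·21) = 10/21 = 0.4762.
Rearranging, λ(28 − 0.4762×21) = 0.4762, so λ = 0.4762/18 = 0.02646 per s.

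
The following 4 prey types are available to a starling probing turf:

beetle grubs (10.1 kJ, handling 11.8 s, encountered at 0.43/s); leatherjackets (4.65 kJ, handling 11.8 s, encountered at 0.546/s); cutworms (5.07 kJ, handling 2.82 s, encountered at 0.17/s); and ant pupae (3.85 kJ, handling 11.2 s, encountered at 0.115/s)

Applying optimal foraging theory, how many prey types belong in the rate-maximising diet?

2

Profitabilities (E/h, kJ/s): cutworms 1.8, beetle grubs 0.856, leatherjackets 0.394, ant pupae 0.344. Add prey in this order while the next type's profitability exceeds the intake rate on those already taken.
Rate on top 1: 0.5826. beetle grubs: 0.856 > 0.5826 → include.
Rate on top 2: 0.7942. leatherjackets: 0.394 < 0.7942 → exclude; stop.
Optimal diet: cutworms, beetle grubs — 2 of 4 types.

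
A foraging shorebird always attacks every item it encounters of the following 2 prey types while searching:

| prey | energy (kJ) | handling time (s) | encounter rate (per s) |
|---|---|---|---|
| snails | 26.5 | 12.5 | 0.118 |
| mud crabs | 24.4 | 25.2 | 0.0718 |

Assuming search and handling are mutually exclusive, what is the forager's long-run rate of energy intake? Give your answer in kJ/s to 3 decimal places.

Energy encountered per unit search time: 0.118×26.5 + 0.0718×24.4 = 4.879 kJ/s.
Handling time per unit search time: 0.118×12.5 + 0.0718×25.2 = 3.284.
Rate = 4.879/(1 + 3.284) = 1.139 kJ/s.

1.139 kJ/s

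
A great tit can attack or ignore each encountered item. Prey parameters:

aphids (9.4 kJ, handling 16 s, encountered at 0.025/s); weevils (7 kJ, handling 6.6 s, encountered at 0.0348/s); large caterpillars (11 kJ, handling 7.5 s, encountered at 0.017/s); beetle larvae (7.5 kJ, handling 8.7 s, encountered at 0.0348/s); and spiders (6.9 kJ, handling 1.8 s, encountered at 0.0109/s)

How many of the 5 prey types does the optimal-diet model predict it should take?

5

Profitabilities (E/h, kJ/s): spiders 3.83, large caterpillars 1.47, weevils 1.06, beetle larvae 0.862, aphids 0.588. Add prey in this order while the next type's profitability exceeds the intake rate on those already taken.
Rate on top 1: 0.07376. large caterpillars: 1.47 > 0.07376 → include.
Rate on top 2: 0.2286. weevils: 1.06 > 0.2286 → include.
Rate on top 3: 0.3674. beetle larvae: 0.862 > 0.3674 → include.
Rate on top 4: 0.4566. aphids: 0.588 > 0.4566 → include.
Optimal diet: spiders, large caterpillars, weevils, beetle larvae, aphids — 5 of 5 types.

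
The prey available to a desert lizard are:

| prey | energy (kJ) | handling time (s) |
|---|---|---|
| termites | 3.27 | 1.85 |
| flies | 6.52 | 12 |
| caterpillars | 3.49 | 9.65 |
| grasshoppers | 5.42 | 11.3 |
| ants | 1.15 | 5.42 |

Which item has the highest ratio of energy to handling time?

Profitability E/h (kJ/s): termites = 3.27/1.85 = 1.77, flies = 6.52/12 = 0.543, caterpillars = 3.49/9.65 = 0.362, grasshoppers = 5.42/11.3 = 0.48, ants = 1.15/5.42 = 0.212.
Ranked: termites > flies > grasshoppers > caterpillars > ants.

termites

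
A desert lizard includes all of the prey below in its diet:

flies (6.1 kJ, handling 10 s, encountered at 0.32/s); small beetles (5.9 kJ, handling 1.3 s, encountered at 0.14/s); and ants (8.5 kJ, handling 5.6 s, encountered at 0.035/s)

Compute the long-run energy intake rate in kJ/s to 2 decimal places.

0.67 kJ/s

R = (0.32×6.1 + 0.14×5.9 + 0.035×8.5) / (1 + 0.32×10 + 0.14×1.3 + 0.035×5.6) = 3.076/4.578 = 0.6718 kJ/s.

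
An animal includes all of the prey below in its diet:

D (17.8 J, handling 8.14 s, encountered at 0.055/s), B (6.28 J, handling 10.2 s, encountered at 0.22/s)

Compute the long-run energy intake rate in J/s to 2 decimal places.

0.64 J/s

Energy encountered per unit search time: 0.055×17.8 + 0.22×6.28 = 2.361 J/s.
Handling time per unit search time: 0.055×8.14 + 0.22×10.2 = 2.692.
Rate = 2.361/(1 + 2.692) = 0.6394 J/s.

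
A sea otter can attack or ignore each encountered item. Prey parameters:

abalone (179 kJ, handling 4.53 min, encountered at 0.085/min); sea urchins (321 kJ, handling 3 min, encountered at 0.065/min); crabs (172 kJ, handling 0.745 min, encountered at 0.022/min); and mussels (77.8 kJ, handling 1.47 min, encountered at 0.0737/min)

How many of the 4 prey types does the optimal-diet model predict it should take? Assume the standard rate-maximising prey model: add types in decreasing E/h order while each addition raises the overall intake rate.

E/h in descending order: crabs 231, sea urchins 107, mussels 52.9, abalone 39.5 kJ/min. The optimal diet is the largest prefix of this list for which every included type satisfies E_i/h_i > R on the types above it.
Rate on top 1: 3.723. sea urchins: 107 > 3.723 → include.
Rate on top 2: 20.35. mussels: 52.9 > 20.35 → include.
Rate on top 3: 23.02. abalone: 39.5 > 23.02 → include.
Optimal diet: crabs, sea urchins, mussels, abalone — 4 of 4 types.

4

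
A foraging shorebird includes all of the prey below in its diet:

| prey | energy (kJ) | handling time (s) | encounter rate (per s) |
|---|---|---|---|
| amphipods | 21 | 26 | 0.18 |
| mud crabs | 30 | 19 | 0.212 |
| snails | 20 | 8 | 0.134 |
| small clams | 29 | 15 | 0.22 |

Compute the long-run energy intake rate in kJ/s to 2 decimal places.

R = Σλ_iE_i / (1 + Σλ_ih_i)
Numerator: 0.18×21 + 0.212×30 + 0.134×20 + 0.22×29 = 19.2
Denominator: 1 + 0.18×26 + 0.212×19 + 0.134×8 + 0.22×15 = 14.08
R = 19.2/14.08 = 1.364 kJ/s

1.36 kJ/s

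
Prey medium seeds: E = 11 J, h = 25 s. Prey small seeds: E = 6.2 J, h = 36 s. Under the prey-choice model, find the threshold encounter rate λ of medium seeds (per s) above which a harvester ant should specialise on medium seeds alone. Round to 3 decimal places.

At the threshold, the rate on medium seeds alone equals the profitability of small seeds: λ·11/(1 + λ·25) = 6.2/36 = 0.1722.
Rearranging, λ(11 − 0.1722×25) = 0.1722, so λ = 0.1722/6.694 = 0.02573 per s.

0.026 per s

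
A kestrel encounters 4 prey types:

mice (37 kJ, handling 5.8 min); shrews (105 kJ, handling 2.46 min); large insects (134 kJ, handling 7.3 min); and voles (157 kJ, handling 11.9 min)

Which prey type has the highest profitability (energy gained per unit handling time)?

shrews

Profitability E/h (kJ/min): mice = 37/5.8 = 6.38, shrews = 105/2.46 = 42.7, large insects = 134/7.3 = 18.4, voles = 157/11.9 = 13.2.
Ranked: shrews > large insects > voles > mice.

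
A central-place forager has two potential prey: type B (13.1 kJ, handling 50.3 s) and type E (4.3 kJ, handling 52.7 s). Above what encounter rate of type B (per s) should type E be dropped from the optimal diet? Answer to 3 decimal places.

The zero-one rule: include type E iff E₂/h₂ > λE₁/(1+λh₁). Equality gives the switch point.
λE₁h₂ = E₂ + λE₂h₁ ⇒ λ = E₂/(E₁h₂ − E₂h₁) = 4.3/(690.4 − 216.3) = 0.00907 per s.

0.009 per s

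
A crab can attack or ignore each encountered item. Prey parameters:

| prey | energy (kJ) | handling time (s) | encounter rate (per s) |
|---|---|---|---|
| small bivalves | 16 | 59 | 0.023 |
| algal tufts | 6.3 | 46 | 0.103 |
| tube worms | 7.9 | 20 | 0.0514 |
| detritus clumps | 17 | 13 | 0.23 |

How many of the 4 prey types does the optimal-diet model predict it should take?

Rank by E/h (kJ/s): detritus clumps 1.31, tube worms 0.395, small bivalves 0.271, algal tufts 0.137. Include each in turn until the next type's E/h falls below the running intake rate.
Rate on top 1: 0.9799. tube worms: 0.395 < 0.9799 → exclude; stop.
Optimal diet: detritus clumps — 1 of 4 types.

1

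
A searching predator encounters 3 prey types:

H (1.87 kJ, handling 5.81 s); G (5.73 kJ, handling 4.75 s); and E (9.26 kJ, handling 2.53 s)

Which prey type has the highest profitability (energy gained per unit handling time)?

Profitability E/h (kJ/s): H = 1.87/5.81 = 0.322, G = 5.73/4.75 = 1.21, E = 9.26/2.53 = 3.66.
Ranked: E > G > H.

E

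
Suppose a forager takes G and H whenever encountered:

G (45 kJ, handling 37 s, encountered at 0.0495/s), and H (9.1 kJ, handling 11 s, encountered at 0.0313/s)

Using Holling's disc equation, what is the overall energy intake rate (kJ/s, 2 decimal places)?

0.79 kJ/s

R = (0.0495×45 + 0.0313×9.1) / (1 + 0.0495×37 + 0.0313×11) = 2.512/3.176 = 0.7911 kJ/s.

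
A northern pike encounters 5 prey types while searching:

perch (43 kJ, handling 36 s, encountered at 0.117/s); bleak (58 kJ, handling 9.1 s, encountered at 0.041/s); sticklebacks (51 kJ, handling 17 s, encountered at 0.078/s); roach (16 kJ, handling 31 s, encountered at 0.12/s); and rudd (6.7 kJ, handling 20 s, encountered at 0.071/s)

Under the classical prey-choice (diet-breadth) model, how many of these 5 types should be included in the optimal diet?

2

Rank by E/h (kJ/s): bleak 6.37, sticklebacks 3, perch 1.19, roach 0.516, rudd 0.335. Include each in turn until the next type's E/h falls below the running intake rate.
Rate on top 1: 1.732. sticklebacks: 3 > 1.732 → include.
Rate on top 2: 2.355. perch: 1.19 < 2.355 → exclude; stop.
Optimal diet: bleak, sticklebacks — 2 of 5 types.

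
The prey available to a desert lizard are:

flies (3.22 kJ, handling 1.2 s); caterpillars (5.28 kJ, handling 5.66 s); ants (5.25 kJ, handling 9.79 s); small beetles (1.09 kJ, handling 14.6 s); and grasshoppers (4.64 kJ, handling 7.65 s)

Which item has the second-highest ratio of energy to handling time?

Profitability E/h (kJ/s): flies = 3.22/1.2 = 2.68, caterpillars = 5.28/5.66 = 0.933, ants = 5.25/9.79 = 0.536, small beetles = 1.09/14.6 = 0.0747, grasshoppers = 4.64/7.65 = 0.607.
Ranked: flies > caterpillars > grasshoppers > ants > small beetles.

caterpillars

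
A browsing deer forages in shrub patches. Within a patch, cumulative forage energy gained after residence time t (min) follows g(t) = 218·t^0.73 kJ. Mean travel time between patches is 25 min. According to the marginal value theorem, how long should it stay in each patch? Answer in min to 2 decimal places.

67.59 min

Optimal t* satisfies g'(t*) = g(t*)/(T + t*).
g'(t) = 0.73·218·t^-0.27. Setting 0.73·218·t^-0.27 = 218·t^0.73/(25+t) gives 0.73(25+t) = t, so 0.27·t = 0.73×25.
t* = 0.73×25/0.27 = 67.59 min.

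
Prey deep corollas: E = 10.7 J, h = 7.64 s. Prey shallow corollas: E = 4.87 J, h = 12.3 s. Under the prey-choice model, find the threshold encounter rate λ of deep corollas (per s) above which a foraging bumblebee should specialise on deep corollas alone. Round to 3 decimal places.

0.052 per s

Drop shallow corollas once their profitability E₂/h₂ falls below the rate achievable on deep corollas alone: E₂/h₂ = λE₁/(1 + λh₁).
Solve for λ: λE₁h₂ = E₂(1 + λh₁) → λ(E₁h₂ − E₂h₁) = E₂ → λ = E₂/(E₁h₂ − E₂h₁).
λ = 4.87/(10.7×12.3 − 4.87×7.64) = 4.87/94.4 = 0.05159 per s.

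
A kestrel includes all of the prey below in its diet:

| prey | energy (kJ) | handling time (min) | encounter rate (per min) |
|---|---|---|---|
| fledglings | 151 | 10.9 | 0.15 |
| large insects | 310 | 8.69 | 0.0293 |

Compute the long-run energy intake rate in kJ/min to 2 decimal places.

10.98 kJ/min

R = Σλ_iE_i / (1 + Σλ_ih_i)
Numerator: 0.15×151 + 0.0293×310 = 31.73
Denominator: 1 + 0.15×10.9 + 0.0293×8.69 = 2.89
R = 31.73/2.89 = 10.98 kJ/min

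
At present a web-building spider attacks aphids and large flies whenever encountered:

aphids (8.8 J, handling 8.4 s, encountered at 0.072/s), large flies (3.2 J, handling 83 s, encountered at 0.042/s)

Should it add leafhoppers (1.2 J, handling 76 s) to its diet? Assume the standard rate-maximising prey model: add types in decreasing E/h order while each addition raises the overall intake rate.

Current rate: (0.072×8.8 + 0.042×3.2)/(1 + 0.072×8.4 + 0.042×83) = 0.1509 J/s.
leafhoppers: E/h = 1.2/76 = 0.01579 J/s.
Since 0.01579 < R, time spent handling leafhoppers is better spent searching.

No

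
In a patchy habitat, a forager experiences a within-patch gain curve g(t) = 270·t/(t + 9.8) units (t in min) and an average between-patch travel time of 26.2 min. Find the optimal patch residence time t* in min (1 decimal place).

Optimal t* satisfies g'(t*) = g(t*)/(T + t*).
g'(t) = 270·9.8/(t + 9.8)². Setting 270·9.8/(t+9.8)² = 270t/[(t+9.8)(26.2+t)] gives 9.8(26.2+t) = t(t+9.8), so t² = 9.8×26.2 = 256.8.
t* = √256.8 = 16.02 min.

16.0 min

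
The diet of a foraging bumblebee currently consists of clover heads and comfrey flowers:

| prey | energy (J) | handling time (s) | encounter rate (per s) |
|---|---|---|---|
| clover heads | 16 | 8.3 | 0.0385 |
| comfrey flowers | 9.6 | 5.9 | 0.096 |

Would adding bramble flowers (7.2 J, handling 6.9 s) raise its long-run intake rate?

Intake rate on the current diet: R = (0.0385×16 + 0.096×9.6) / (1 + 0.0385×8.3 + 0.096×5.9) = 1.538/1.886 = 0.8153 J/s.
Profitability of bramble flowers: 7.2/6.9 = 1.043 J/s.
1.043 > 0.8153, so adding bramble flowers raises the average — include it.

Yes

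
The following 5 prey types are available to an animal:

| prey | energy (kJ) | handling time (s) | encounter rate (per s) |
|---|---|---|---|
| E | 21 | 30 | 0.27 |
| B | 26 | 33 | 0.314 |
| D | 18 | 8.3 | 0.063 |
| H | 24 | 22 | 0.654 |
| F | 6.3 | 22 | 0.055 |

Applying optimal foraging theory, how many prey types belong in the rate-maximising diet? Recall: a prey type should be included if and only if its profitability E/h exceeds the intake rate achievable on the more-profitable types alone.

Rank by E/h (kJ/s): D 2.17, H 1.09, B 0.788, E 0.7, F 0.286. Include each in turn until the next type's E/h falls below the running intake rate.
Rate on top 1: 0.7446. H: 1.09 > 0.7446 → include.
Rate on top 2: 1.058. B: 0.788 < 1.058 → exclude; stop.
Optimal diet: D, H — 2 of 5 types.

2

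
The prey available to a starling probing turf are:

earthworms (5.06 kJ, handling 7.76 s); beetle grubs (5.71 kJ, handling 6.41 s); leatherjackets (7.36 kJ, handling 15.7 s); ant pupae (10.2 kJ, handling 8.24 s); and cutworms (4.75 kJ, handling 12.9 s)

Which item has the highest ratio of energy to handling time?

ant pupae

Profitability E/h (kJ/s): earthworms = 5.06/7.76 = 0.652, beetle grubs = 5.71/6.41 = 0.891, leatherjackets = 7.36/15.7 = 0.469, ant pupae = 10.2/8.24 = 1.24, cutworms = 4.75/12.9 = 0.368.
Ranked: ant pupae > beetle grubs > earthworms > leatherjackets > cutworms.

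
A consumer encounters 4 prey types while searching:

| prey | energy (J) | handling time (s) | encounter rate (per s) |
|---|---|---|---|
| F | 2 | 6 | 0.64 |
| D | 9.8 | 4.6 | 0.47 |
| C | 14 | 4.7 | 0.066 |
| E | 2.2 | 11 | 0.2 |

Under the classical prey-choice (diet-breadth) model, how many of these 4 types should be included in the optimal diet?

2

Profitabilities (E/h, J/s): C 2.98, D 2.13, F 0.333, E 0.2. Add prey in this order while the next type's profitability exceeds the intake rate on those already taken.
Rate on top 1: 0.7052. D: 2.13 > 0.7052 → include.
Rate on top 2: 1.593. F: 0.333 < 1.593 → exclude; stop.
Optimal diet: C, D — 2 of 4 types.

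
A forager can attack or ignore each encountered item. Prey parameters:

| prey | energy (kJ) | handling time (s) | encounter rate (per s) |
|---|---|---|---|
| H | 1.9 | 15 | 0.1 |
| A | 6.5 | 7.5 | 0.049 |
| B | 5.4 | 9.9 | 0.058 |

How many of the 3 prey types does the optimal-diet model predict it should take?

E/h in descending order: A 0.867, B 0.545, H 0.127 kJ/s. The optimal diet is the largest prefix of this list for which every included type satisfies E_i/h_i > R on the types above it.
Rate on top 1: 0.2329. B: 0.545 > 0.2329 → include.
Rate on top 2: 0.3253. H: 0.127 < 0.3253 → exclude; stop.
Optimal diet: A, B — 2 of 3 types.

2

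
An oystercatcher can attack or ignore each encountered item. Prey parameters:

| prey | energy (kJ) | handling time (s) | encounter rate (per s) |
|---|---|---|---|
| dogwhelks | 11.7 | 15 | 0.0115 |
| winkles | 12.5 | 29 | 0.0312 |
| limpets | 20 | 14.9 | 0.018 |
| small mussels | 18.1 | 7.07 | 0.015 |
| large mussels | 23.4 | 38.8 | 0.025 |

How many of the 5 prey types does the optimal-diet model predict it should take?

E/h in descending order: small mussels 2.56, limpets 1.34, dogwhelks 0.78, large mussels 0.603, winkles 0.431 kJ/s. The optimal diet is the largest prefix of this list for which every included type satisfies E_i/h_i > R on the types above it.
Rate on top 1: 0.2455. limpets: 1.34 > 0.2455 → include.
Rate on top 2: 0.4595. dogwhelks: 0.78 > 0.4595 → include.
Rate on top 3: 0.4953. large mussels: 0.603 > 0.4953 → include.
Rate on top 4: 0.5368. winkles: 0.431 < 0.5368 → exclude; stop.
Optimal diet: small mussels, limpets, dogwhelks, large mussels — 4 of 5 types.

4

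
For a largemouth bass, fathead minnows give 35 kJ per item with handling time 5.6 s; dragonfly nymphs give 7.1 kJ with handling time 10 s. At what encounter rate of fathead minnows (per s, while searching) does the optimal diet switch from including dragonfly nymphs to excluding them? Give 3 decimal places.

At the threshold, the rate on fathead minnows alone equals the profitability of dragonfly nymphs: λ·35/(1 + λ·5.6) = 7.1/10 = 0.71.
Rearranging, λ(35 − 0.71×5.6) = 0.71, so λ = 0.71/31.02 = 0.02289 per s.

0.023 per s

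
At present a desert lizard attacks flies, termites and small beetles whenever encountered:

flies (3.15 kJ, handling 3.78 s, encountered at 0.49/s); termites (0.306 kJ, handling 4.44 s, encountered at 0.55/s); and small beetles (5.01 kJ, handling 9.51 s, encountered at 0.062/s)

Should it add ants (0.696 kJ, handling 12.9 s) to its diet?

No

Intake rate on the current diet: R = (0.49×3.15 + 0.55×0.306 + 0.062×5.01) / (1 + 0.49×3.78 + 0.55×4.44 + 0.062×9.51) = 2.022/5.884 = 0.3437 kJ/s.
ants: E/h = 0.696/12.9 = 0.05395 kJ/s.
Since 0.05395 < R, time spent handling ants is better spent searching.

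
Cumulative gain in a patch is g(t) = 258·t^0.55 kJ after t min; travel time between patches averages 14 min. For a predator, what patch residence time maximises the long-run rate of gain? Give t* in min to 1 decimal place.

17.1 min

Optimal t* satisfies g'(t*) = g(t*)/(T + t*).
g'(t) = 0.55·258·t^-0.45. Setting 0.55·258·t^-0.45 = 258·t^0.55/(14+t) gives 0.55(14+t) = t, so 0.45·t = 0.55×14.
t* = 0.55×14/0.45 = 17.11 min.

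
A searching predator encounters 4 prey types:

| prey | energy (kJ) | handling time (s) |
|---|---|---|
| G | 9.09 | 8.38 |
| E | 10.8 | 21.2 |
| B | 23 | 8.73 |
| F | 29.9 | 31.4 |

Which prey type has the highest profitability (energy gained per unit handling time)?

Profitability E/h (kJ/s): G = 9.09/8.38 = 1.08, E = 10.8/21.2 = 0.509, B = 23/8.73 = 2.63, F = 29.9/31.4 = 0.952.
Ranked: B > G > F > E.

B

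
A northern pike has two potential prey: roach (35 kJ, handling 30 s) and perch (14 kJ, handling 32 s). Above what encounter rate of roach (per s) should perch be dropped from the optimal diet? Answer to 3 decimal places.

The zero-one rule: include perch iff E₂/h₂ > λE₁/(1+λh₁). Equality gives the switch point.
λE₁h₂ = E₂ + λE₂h₁ ⇒ λ = E₂/(E₁h₂ − E₂h₁) = 14/(1120 − 420) = 0.02 per s.

0.020 per s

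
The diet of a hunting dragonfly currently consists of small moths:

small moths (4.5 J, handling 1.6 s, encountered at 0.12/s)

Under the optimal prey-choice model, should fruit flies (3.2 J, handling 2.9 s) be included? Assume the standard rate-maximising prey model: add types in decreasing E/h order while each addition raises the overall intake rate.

Current rate: (0.12×4.5)/(1 + 0.12×1.6) = 0.453 J/s.
fruit flies: E/h = 3.2/2.9 = 1.103 J/s.
Since 1.103 > R, including fruit flies increases the long-run rate.

Yes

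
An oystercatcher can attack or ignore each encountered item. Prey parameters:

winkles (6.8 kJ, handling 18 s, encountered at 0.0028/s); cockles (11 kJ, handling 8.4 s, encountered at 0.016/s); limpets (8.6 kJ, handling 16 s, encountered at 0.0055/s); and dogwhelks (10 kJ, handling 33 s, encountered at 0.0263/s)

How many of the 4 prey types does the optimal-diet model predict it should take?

Rank by E/h (kJ/s): cockles 1.31, limpets 0.537, winkles 0.378, dogwhelks 0.303. Include each in turn until the next type's E/h falls below the running intake rate.
Rate on top 1: 0.1551. limpets: 0.537 > 0.1551 → include.
Rate on top 2: 0.1827. winkles: 0.378 > 0.1827 → include.
Rate on top 3: 0.1904. dogwhelks: 0.303 > 0.1904 → include.
Optimal diet: cockles, limpets, winkles, dogwhelks — 4 of 4 types.

4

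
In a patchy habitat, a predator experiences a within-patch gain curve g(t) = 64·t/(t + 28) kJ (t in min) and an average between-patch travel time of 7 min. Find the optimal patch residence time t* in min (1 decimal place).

By the marginal value theorem, leave when the instantaneous gain rate g'(t) equals the habitat-wide average g(t)/(T + t).
g'(t) = 64·28/(t + 28)². Setting 64·28/(t+28)² = 64t/[(t+28)(7+t)] gives 28(7+t) = t(t+28), so t² = 28×7 = 196.
t* = √196 = 14 min.

14.0 min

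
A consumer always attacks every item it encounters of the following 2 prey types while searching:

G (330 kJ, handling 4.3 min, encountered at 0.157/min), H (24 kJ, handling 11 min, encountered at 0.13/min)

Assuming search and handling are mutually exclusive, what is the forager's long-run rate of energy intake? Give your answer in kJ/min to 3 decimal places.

R = (0.157×330 + 0.13×24) / (1 + 0.157×4.3 + 0.13×11) = 54.93/3.105 = 17.69 kJ/min.

17.690 kJ/min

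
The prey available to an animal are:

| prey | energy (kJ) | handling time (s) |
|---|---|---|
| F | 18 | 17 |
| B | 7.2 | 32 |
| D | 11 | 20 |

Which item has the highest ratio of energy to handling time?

In descending order of E/h:
F: 18/17 = 1.06 kJ/s
D: 11/20 = 0.55 kJ/s
B: 7.2/32 = 0.225 kJ/s

F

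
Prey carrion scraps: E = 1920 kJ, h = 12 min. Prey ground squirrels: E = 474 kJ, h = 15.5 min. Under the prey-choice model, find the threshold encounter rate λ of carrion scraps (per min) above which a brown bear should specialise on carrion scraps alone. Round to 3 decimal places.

Drop ground squirrels once their profitability E₂/h₂ falls below the rate achievable on carrion scraps alone: E₂/h₂ = λE₁/(1 + λh₁).
Solve for λ: λE₁h₂ = E₂(1 + λh₁) → λ(E₁h₂ − E₂h₁) = E₂ → λ = E₂/(E₁h₂ − E₂h₁).
λ = 474/(1920×15.5 − 474×12) = 474/2.407e+04 = 0.01969 per min.

0.020 per min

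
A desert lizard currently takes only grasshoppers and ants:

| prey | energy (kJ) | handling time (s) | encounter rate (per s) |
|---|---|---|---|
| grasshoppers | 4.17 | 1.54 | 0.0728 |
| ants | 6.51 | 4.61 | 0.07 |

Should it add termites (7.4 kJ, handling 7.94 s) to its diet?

Intake rate on the current diet: R = (0.0728×4.17 + 0.07×6.51) / (1 + 0.0728×1.54 + 0.07×4.61) = 0.7593/1.435 = 0.5292 kJ/s.
Profitability of termites: 7.4/7.94 = 0.932 kJ/s.
Since 0.932 > R, including termites increases the long-run rate.

Yes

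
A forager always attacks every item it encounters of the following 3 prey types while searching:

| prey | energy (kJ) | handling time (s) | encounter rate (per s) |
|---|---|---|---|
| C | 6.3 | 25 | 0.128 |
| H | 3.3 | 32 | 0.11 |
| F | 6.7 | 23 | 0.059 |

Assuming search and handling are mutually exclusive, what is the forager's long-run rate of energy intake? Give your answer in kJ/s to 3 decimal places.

0.172 kJ/s

R = Σλ_iE_i / (1 + Σλ_ih_i)
Numerator: 0.128×6.3 + 0.11×3.3 + 0.059×6.7 = 1.565
Denominator: 1 + 0.128×25 + 0.11×32 + 0.059×23 = 9.077
R = 1.565/9.077 = 0.1724 kJ/s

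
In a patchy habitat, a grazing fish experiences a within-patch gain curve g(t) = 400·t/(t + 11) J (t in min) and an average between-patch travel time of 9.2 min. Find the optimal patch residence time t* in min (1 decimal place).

10.1 min

By the marginal value theorem, leave when the instantaneous gain rate g'(t) equals the habitat-wide average g(t)/(T + t).
g'(t) = 400·11/(t + 11)². Setting 400·11/(t+11)² = 400t/[(t+11)(9.2+t)] gives 11(9.2+t) = t(t+11), so t² = 11×9.2 = 101.2.
t* = √101.2 = 10.06 min.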